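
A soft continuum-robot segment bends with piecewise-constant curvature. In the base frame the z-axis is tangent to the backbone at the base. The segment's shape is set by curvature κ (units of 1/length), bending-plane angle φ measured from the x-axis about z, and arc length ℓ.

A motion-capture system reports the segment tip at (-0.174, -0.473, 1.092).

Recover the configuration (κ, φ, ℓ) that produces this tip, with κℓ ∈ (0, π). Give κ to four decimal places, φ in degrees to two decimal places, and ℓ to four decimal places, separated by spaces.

0.6969 249.80 1.2410

ρ = √(x²+y²) = √(-0.174² + -0.473²) = 0.50399
φ = atan2(y, x) mod 360° = atan2(-0.473, -0.174) = 249.8032°
|p|² = ρ² + z² = 0.50399² + 1.092² = 1.44647
κ = 2ρ / |p|² = 2×0.50399 / 1.44647 = 0.69685
θ = 2·atan2(ρ, z) = 2·atan2(0.50399, 1.092) = 0.86480 rad
ℓ = θ/κ = 0.86480/0.69685 = 1.24100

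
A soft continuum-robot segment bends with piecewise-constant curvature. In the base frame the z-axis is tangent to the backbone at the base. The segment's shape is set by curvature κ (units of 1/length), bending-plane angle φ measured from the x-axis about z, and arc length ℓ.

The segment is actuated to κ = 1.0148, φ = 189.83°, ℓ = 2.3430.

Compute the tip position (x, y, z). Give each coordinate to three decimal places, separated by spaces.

-1.672 -0.290 0.682

θ = κ·ℓ = 1.0148 × 2.3430 = 2.37768 rad
ρ = (1 − cos θ)/κ = (1 − -0.72213)/1.0148 = 1.69702
z = sin θ / κ = 0.69175/1.0148 = 0.68167
x = ρ cos φ = 1.69702 × cos(189.83°) = -1.67210
y = ρ sin φ = 1.69702 × sin(189.83°) = -0.28972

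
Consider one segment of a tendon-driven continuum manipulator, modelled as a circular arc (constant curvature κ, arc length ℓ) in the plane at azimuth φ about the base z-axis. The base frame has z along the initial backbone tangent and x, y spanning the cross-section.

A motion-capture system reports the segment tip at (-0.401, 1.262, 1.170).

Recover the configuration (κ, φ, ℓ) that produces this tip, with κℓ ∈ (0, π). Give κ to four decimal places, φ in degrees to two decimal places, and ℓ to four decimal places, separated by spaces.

0.8482 107.63 1.9975

ρ = √(x²+y²) = √(-0.401² + 1.262²) = 1.32418
φ = atan2(y, x) mod 360° = atan2(1.262, -0.401) = 107.6276°
|p|² = ρ² + z² = 1.32418² + 1.170² = 3.12235
κ = 2ρ / |p|² = 2×1.32418 / 3.12235 = 0.84819
θ = 2·atan2(ρ, z) = 2·atan2(1.32418, 1.170) = 1.69427 rad
ℓ = θ/κ = 1.69427/0.84819 = 1.99750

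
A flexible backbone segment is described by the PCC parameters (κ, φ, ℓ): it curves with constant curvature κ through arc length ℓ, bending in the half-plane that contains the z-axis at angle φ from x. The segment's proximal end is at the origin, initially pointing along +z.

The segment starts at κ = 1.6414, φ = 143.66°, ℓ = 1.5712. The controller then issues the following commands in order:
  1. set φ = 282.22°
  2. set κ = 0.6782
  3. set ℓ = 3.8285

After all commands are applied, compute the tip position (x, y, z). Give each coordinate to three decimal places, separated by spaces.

initial: κ=1.6414, φ=143.66°, ℓ=1.5712
cmd 1: set φ=282.22° → (κ,φ,ℓ)=(1.6414,282.22°,1.5712) → tip=(0.2380,-1.0991,0.3250)
cmd 2: set κ=0.6782 → (κ,φ,ℓ)=(0.6782,282.22°,1.5712) → tip=(0.1610,-0.7436,1.2903)
cmd 3: set ℓ=3.8285 → (κ,φ,ℓ)=(0.6782,282.22°,3.8285) → tip=(0.5790,-2.6733,0.7645)

0.579 -2.673 0.765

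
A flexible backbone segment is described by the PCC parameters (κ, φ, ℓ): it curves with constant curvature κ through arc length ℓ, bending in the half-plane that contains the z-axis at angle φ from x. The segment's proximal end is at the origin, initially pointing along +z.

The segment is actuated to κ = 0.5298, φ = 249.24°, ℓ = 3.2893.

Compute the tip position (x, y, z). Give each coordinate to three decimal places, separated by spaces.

-0.783 -2.067 1.860

θ = κ·ℓ = 0.5298 × 3.2893 = 1.74267 rad
ρ = (1 − cos θ)/κ = (1 − -0.17103)/0.5298 = 2.21032
z = sin θ / κ = 0.98527/0.5298 = 1.85969
x = ρ cos φ = 2.21032 × cos(249.24°) = -0.78346
y = ρ sin φ = 2.21032 × sin(249.24°) = -2.06682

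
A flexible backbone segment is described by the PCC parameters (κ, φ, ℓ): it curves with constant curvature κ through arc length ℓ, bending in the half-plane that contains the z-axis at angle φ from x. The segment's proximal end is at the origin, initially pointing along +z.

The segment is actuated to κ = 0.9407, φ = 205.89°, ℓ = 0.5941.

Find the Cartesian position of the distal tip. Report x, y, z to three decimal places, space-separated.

-0.146 -0.071 0.564

θ = κ·ℓ = 0.9407 × 0.5941 = 0.55887 rad
ρ = (1 − cos θ)/κ = (1 − 0.84785)/0.9407 = 0.16174
z = sin θ / κ = 0.53023/0.9407 = 0.56365
x = ρ cos φ = 0.16174 × cos(205.89°) = -0.14550
y = ρ sin φ = 0.16174 × sin(205.89°) = -0.07062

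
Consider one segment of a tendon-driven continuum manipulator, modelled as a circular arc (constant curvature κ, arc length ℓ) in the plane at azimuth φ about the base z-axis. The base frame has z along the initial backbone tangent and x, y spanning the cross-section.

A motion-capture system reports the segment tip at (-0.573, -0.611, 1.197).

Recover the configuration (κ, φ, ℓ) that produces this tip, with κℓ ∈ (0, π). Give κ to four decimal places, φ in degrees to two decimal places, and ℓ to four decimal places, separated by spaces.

0.7849 226.84 1.5559

ρ = √(x²+y²) = √(-0.573² + -0.611²) = 0.83765
φ = atan2(y, x) mod 360° = atan2(-0.611, -0.573) = 226.8383°
|p|² = ρ² + z² = 0.83765² + 1.197² = 2.13446
κ = 2ρ / |p|² = 2×0.83765 / 2.13446 = 0.78488
θ = 2·atan2(ρ, z) = 2·atan2(0.83765, 1.197) = 1.22117 rad
ℓ = θ/κ = 1.22117/0.78488 = 1.55587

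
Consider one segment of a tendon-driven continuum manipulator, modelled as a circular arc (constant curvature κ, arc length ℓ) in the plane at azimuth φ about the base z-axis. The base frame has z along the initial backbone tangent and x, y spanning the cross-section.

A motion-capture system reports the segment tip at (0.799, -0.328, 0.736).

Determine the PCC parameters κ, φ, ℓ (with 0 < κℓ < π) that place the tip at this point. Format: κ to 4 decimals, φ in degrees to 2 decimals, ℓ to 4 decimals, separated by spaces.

1.3415 337.68 1.2897

ρ = √(x²+y²) = √(0.799² + -0.328²) = 0.86370
φ = atan2(y, x) mod 360° = atan2(-0.328, 0.799) = 337.6812°
|p|² = ρ² + z² = 0.86370² + 0.736² = 1.28768
κ = 2ρ / |p|² = 2×0.86370 / 1.28768 = 1.34149
θ = 2·atan2(ρ, z) = 2·atan2(0.86370, 0.736) = 1.73012 rad
ℓ = θ/κ = 1.73012/1.34149 = 1.28970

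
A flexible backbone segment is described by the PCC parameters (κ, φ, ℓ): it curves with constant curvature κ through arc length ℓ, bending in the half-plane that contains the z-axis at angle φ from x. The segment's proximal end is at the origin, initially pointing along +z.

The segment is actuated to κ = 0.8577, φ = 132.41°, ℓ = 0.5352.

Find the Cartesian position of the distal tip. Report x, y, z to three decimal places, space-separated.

θ = κ·ℓ = 0.8577 × 0.5352 = 0.45904 rad
ρ = (1 − cos θ)/κ = (1 − 0.89648)/0.8577 = 0.12070
z = sin θ / κ = 0.44309/0.8577 = 0.51660
x = ρ cos φ = 0.12070 × cos(132.41°) = -0.08140
y = ρ sin φ = 0.12070 × sin(132.41°) = 0.08912

-0.081 0.089 0.517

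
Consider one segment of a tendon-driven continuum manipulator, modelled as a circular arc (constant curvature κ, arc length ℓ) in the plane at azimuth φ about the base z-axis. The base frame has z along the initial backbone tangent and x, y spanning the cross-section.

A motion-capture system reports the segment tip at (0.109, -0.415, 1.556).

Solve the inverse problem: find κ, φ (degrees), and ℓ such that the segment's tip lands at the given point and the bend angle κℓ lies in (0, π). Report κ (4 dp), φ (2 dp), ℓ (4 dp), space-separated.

ρ = √(x²+y²) = √(0.109² + -0.415²) = 0.42908
φ = atan2(y, x) mod 360° = atan2(-0.415, 0.109) = 284.7164°
|p|² = ρ² + z² = 0.42908² + 1.556² = 2.60524
κ = 2ρ / |p|² = 2×0.42908 / 2.60524 = 0.32939
θ = 2·atan2(ρ, z) = 2·atan2(0.42908, 1.556) = 0.53814 rad
ℓ = θ/κ = 0.53814/0.32939 = 1.63372

0.3294 284.72 1.6337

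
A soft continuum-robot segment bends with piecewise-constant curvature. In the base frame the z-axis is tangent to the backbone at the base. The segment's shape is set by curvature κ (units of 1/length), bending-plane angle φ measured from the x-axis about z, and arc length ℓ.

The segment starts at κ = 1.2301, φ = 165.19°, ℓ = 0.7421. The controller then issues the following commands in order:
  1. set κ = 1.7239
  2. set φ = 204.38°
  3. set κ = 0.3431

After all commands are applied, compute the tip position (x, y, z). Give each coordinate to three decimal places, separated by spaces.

-0.086 -0.039 0.734

initial: κ=1.2301, φ=165.19°, ℓ=0.7421
cmd 1: set κ=1.7239 → (κ,φ,ℓ)=(1.7239,165.19°,0.7421) → tip=(-0.3996,0.1057,0.5556)
cmd 2: set φ=204.38° → (κ,φ,ℓ)=(1.7239,204.38°,0.7421) → tip=(-0.3765,-0.1706,0.5556)
cmd 3: set κ=0.3431 → (κ,φ,ℓ)=(0.3431,204.38°,0.7421) → tip=(-0.0856,-0.0388,0.7341)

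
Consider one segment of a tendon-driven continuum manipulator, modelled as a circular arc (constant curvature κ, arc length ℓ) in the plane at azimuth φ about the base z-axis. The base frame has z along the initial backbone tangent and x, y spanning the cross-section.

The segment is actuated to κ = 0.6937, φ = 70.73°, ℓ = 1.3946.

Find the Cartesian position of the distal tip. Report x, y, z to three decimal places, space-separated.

0.206 0.589 1.187

θ = κ·ℓ = 0.6937 × 1.3946 = 0.96743 rad
ρ = (1 − cos θ)/κ = (1 − 0.56741)/0.6937 = 0.62359
z = sin θ / κ = 0.82343/0.6937 = 1.18702
x = ρ cos φ = 0.62359 × cos(70.73°) = 0.20580
y = ρ sin φ = 0.62359 × sin(70.73°) = 0.58865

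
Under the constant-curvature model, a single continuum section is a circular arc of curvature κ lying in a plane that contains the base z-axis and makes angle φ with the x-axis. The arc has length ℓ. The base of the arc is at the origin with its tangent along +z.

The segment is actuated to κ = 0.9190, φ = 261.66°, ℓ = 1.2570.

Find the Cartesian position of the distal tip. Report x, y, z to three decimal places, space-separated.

-0.094 -0.642 0.996

θ = κ·ℓ = 0.9190 × 1.2570 = 1.15518 rad
ρ = (1 − cos θ)/κ = (1 − 0.40375)/0.9190 = 0.64880
z = sin θ / κ = 0.91487/0.9190 = 0.99550
x = ρ cos φ = 0.64880 × cos(261.66°) = -0.09411
y = ρ sin φ = 0.64880 × sin(261.66°) = -0.64194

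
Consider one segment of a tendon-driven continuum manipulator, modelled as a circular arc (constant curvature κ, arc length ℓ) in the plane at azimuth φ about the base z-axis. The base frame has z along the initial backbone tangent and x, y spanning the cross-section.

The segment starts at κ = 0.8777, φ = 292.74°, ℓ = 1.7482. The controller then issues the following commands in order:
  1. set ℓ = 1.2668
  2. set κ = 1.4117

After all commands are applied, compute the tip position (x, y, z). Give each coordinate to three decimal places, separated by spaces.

initial: κ=0.8777, φ=292.74°, ℓ=1.7482
cmd 1: set ℓ=1.2668 → (κ,φ,ℓ)=(0.8777,292.74°,1.2668) → tip=(0.2453,-0.5853,1.0215)
cmd 2: set κ=1.4117 → (κ,φ,ℓ)=(1.4117,292.74°,1.2668) → tip=(0.3329,-0.7943,0.6917)

0.333 -0.794 0.692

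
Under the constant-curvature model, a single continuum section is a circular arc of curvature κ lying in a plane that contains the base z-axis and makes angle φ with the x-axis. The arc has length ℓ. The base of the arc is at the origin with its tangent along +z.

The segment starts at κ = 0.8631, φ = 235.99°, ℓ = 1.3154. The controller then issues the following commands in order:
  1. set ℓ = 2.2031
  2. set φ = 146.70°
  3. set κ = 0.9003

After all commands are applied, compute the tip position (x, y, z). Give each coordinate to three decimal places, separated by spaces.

initial: κ=0.8631, φ=235.99°, ℓ=1.3154
cmd 1: set ℓ=2.2031 → (κ,φ,ℓ)=(0.8631,235.99°,2.2031) → tip=(-0.8585,-1.2723,1.0958)
cmd 2: set φ=146.70° → (κ,φ,ℓ)=(0.8631,146.70°,2.2031) → tip=(-1.2828,0.8427,1.0958)
cmd 3: set κ=0.9003 → (κ,φ,ℓ)=(0.9003,146.70°,2.2031) → tip=(-1.3007,0.8544,1.0175)

-1.301 0.854 1.018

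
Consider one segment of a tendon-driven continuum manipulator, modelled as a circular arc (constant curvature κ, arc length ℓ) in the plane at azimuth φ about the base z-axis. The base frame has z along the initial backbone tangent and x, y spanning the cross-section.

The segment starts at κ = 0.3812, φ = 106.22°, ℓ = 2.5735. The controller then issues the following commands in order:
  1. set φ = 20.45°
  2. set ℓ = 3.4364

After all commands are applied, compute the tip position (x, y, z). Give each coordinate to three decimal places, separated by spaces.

1.824 0.680 2.535

initial: κ=0.3812, φ=106.22°, ℓ=2.5735
cmd 1: set φ=20.45° → (κ,φ,ℓ)=(0.3812,20.45°,2.5735) → tip=(1.0909,0.4068,2.1801)
cmd 2: set ℓ=3.4364 → (κ,φ,ℓ)=(0.3812,20.45°,3.4364) → tip=(1.8241,0.6802,2.5346)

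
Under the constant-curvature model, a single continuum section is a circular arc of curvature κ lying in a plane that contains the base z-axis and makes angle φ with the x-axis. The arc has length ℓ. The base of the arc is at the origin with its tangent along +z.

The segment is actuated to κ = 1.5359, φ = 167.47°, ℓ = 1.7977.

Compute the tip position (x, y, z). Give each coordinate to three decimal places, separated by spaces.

-1.226 0.272 0.242

θ = κ·ℓ = 1.5359 × 1.7977 = 2.76109 rad
ρ = (1 − cos θ)/κ = (1 − -0.92848)/1.5359 = 1.25560
z = sin θ / κ = 0.37139/1.5359 = 0.24181
x = ρ cos φ = 1.25560 × cos(167.47°) = -1.22570
y = ρ sin φ = 1.25560 × sin(167.47°) = 0.27240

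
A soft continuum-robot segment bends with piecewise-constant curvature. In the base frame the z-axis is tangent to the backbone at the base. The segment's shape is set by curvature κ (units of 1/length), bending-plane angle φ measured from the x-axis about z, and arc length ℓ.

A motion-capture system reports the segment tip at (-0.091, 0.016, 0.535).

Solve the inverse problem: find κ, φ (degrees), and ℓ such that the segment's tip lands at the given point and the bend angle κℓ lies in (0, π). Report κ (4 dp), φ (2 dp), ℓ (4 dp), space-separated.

ρ = √(x²+y²) = √(-0.091² + 0.016²) = 0.09240
φ = atan2(y, x) mod 360° = atan2(0.016, -0.091) = 170.0279°
|p|² = ρ² + z² = 0.09240² + 0.535² = 0.29476
κ = 2ρ / |p|² = 2×0.09240 / 0.29476 = 0.62692
θ = 2·atan2(ρ, z) = 2·atan2(0.09240, 0.535) = 0.34203 rad
ℓ = θ/κ = 0.34203/0.62692 = 0.54558

0.6269 170.03 0.5456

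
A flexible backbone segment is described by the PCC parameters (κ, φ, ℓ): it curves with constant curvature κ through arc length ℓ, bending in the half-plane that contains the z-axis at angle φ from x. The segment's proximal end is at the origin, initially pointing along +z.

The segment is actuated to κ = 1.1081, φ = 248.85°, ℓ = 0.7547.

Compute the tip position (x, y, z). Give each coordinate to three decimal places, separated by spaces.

θ = κ·ℓ = 1.1081 × 0.7547 = 0.83628 rad
ρ = (1 − cos θ)/κ = (1 − 0.67023)/1.1081 = 0.29760
z = sin θ / κ = 0.74216/1.1081 = 0.66976
x = ρ cos φ = 0.29760 × cos(248.85°) = -0.10738
y = ρ sin φ = 0.29760 × sin(248.85°) = -0.27756

-0.107 -0.278 0.670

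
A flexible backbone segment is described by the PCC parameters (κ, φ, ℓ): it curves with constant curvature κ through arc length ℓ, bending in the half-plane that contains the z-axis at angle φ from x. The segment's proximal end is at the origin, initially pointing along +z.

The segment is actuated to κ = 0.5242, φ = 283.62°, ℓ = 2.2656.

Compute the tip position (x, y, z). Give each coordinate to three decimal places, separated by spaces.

θ = κ·ℓ = 0.5242 × 2.2656 = 1.18763 rad
ρ = (1 − cos θ)/κ = (1 − 0.37386)/0.5242 = 1.19447
z = sin θ / κ = 0.92748/0.5242 = 1.76933
x = ρ cos φ = 1.19447 × cos(283.62°) = 0.28127
y = ρ sin φ = 1.19447 × sin(283.62°) = -1.16088

0.281 -1.161 1.769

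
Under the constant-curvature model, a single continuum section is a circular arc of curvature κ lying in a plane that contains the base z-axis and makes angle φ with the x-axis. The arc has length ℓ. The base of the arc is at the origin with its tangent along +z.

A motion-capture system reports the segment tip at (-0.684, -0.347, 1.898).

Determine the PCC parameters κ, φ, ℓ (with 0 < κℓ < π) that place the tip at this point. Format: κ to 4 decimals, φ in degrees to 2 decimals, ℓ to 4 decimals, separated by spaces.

0.3660 206.90 2.0983

ρ = √(x²+y²) = √(-0.684² + -0.347²) = 0.76698
φ = atan2(y, x) mod 360° = atan2(-0.347, -0.684) = 206.8991°
|p|² = ρ² + z² = 0.76698² + 1.898² = 4.19067
κ = 2ρ / |p|² = 2×0.76698 / 4.19067 = 0.36604
θ = 2·atan2(ρ, z) = 2·atan2(0.76698, 1.898) = 0.76807 rad
ℓ = θ/κ = 0.76807/0.36604 = 2.09831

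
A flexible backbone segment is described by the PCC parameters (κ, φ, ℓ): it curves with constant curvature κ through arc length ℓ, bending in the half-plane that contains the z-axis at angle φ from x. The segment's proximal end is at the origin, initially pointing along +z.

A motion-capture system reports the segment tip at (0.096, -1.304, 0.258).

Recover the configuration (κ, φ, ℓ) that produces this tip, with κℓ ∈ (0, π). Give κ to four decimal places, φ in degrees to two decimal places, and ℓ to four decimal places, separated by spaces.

1.4723 274.21 1.8692

ρ = √(x²+y²) = √(0.096² + -1.304²) = 1.30753
φ = atan2(y, x) mod 360° = atan2(-1.304, 0.096) = 274.2105°
|p|² = ρ² + z² = 1.30753² + 0.258² = 1.77620
κ = 2ρ / |p|² = 2×1.30753 / 1.77620 = 1.47228
θ = 2·atan2(ρ, z) = 2·atan2(1.30753, 0.258) = 2.75196 rad
ℓ = θ/κ = 2.75196/1.47228 = 1.86918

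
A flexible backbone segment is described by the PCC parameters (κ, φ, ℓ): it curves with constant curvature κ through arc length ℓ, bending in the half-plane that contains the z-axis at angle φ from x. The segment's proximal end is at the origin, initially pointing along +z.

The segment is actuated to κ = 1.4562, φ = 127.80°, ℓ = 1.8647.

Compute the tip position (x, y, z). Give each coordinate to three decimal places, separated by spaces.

-0.804 1.037 0.284

θ = κ·ℓ = 1.4562 × 1.8647 = 2.71538 rad
ρ = (1 − cos θ)/κ = (1 − -0.91054)/1.4562 = 1.31200
z = sin θ / κ = 0.41343/1.4562 = 0.28391
x = ρ cos φ = 1.31200 × cos(127.80°) = -0.80413
y = ρ sin φ = 1.31200 × sin(127.80°) = 1.03668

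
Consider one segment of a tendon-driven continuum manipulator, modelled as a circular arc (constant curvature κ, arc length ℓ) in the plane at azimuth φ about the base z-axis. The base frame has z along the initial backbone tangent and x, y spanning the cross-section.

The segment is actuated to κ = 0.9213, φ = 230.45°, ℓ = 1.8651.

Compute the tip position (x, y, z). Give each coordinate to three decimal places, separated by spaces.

-0.793 -0.960 1.074

θ = κ·ℓ = 0.9213 × 1.8651 = 1.71832 rad
ρ = (1 − cos θ)/κ = (1 − -0.14699)/0.9213 = 1.24496
z = sin θ / κ = 0.98914/0.9213 = 1.07363
x = ρ cos φ = 1.24496 × cos(230.45°) = -0.79273
y = ρ sin φ = 1.24496 × sin(230.45°) = -0.95995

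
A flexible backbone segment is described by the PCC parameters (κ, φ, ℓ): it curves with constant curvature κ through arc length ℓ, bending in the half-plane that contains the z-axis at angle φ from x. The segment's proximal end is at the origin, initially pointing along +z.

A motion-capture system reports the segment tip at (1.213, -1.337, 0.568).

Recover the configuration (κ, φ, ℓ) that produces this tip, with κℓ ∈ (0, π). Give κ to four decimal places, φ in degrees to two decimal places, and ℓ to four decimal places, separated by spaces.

1.0081 312.22 2.5116

ρ = √(x²+y²) = √(1.213² + -1.337²) = 1.80525
φ = atan2(y, x) mod 360° = atan2(-1.337, 1.213) = 312.2160°
|p|² = ρ² + z² = 1.80525² + 0.568² = 3.58156
κ = 2ρ / |p|² = 2×1.80525 / 3.58156 = 1.00808
θ = 2·atan2(ρ, z) = 2·atan2(1.80525, 0.568) = 2.53193 rad
ℓ = θ/κ = 2.53193/1.00808 = 2.51163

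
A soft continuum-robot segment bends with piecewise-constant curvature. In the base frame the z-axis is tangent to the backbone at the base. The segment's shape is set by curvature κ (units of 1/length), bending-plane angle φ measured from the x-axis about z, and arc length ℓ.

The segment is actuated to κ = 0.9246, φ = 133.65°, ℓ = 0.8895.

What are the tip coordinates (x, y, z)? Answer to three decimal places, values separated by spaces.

-0.239 0.250 0.793

θ = κ·ℓ = 0.9246 × 0.8895 = 0.82243 rad
ρ = (1 − cos θ)/κ = (1 − 0.68044)/0.9246 = 0.34562
z = sin θ / κ = 0.73280/0.9246 = 0.79256
x = ρ cos φ = 0.34562 × cos(133.65°) = -0.23856
y = ρ sin φ = 0.34562 × sin(133.65°) = 0.25008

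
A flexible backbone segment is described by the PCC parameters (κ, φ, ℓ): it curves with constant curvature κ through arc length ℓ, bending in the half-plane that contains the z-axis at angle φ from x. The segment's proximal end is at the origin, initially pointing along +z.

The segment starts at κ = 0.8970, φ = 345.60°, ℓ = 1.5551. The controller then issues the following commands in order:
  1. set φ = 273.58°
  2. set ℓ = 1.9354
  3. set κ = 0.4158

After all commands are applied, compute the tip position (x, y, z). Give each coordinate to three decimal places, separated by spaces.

0.046 -0.736 1.733

initial: κ=0.8970, φ=345.60°, ℓ=1.5551
cmd 1: set φ=273.58° → (κ,φ,ℓ)=(0.8970,273.58°,1.5551) → tip=(0.0574,-0.9180,1.0976)
cmd 2: set ℓ=1.9354 → (κ,φ,ℓ)=(0.8970,273.58°,1.9354) → tip=(0.0811,-1.2957,1.0996)
cmd 3: set κ=0.4158 → (κ,φ,ℓ)=(0.4158,273.58°,1.9354) → tip=(0.0461,-0.7362,1.7332)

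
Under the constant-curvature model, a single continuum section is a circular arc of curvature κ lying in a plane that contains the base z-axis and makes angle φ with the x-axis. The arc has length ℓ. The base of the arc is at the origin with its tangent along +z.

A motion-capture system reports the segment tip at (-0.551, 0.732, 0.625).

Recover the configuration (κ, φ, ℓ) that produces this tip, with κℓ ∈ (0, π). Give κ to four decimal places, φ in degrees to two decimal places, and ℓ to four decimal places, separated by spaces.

1.4897 126.97 1.3052

ρ = √(x²+y²) = √(-0.551² + 0.732²) = 0.91620
φ = atan2(y, x) mod 360° = atan2(0.732, -0.551) = 126.9700°
|p|² = ρ² + z² = 0.91620² + 0.625² = 1.23005
κ = 2ρ / |p|² = 2×0.91620 / 1.23005 = 1.48970
θ = 2·atan2(ρ, z) = 2·atan2(0.91620, 0.625) = 1.94428 rad
ℓ = θ/κ = 1.94428/1.48970 = 1.30515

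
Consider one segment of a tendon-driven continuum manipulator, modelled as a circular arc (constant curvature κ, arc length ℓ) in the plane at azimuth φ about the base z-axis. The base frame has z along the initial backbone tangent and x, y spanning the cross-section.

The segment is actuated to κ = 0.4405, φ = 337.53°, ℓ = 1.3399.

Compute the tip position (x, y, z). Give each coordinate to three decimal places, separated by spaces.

0.355 -0.147 1.263

θ = κ·ℓ = 0.4405 × 1.3399 = 0.59023 rad
ρ = (1 − cos θ)/κ = (1 − 0.83081)/0.4405 = 0.38408
z = sin θ / κ = 0.55655/0.4405 = 1.26345
x = ρ cos φ = 0.38408 × cos(337.53°) = 0.35492
y = ρ sin φ = 0.38408 × sin(337.53°) = -0.14679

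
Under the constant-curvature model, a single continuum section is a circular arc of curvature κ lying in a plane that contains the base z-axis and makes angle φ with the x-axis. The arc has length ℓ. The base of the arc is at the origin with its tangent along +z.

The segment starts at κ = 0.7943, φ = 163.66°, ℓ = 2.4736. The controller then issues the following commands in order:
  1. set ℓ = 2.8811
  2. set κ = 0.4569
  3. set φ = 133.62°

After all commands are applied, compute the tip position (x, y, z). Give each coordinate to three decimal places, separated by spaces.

-1.130 1.186 2.118

initial: κ=0.7943, φ=163.66°, ℓ=2.4736
cmd 1: set ℓ=2.8811 → (κ,φ,ℓ)=(0.7943,163.66°,2.8811) → tip=(-2.0026,0.5871,0.9484)
cmd 2: set κ=0.4569 → (κ,φ,ℓ)=(0.4569,163.66°,2.8811) → tip=(-1.5717,0.4608,2.1182)
cmd 3: set φ=133.62° → (κ,φ,ℓ)=(0.4569,133.62°,2.8811) → tip=(-1.1299,1.1857,2.1182)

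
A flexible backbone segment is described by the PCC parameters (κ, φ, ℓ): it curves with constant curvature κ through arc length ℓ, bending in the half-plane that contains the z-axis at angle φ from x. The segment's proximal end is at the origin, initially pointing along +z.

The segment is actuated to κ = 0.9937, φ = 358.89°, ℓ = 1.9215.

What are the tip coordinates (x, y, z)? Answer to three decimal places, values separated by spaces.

θ = κ·ℓ = 0.9937 × 1.9215 = 1.90939 rad
ρ = (1 − cos θ)/κ = (1 − -0.33217)/0.9937 = 1.34061
z = sin θ / κ = 0.94322/0.9937 = 0.94920
x = ρ cos φ = 1.34061 × cos(358.89°) = 1.34036
y = ρ sin φ = 1.34061 × sin(358.89°) = -0.02597

1.340 -0.026 0.949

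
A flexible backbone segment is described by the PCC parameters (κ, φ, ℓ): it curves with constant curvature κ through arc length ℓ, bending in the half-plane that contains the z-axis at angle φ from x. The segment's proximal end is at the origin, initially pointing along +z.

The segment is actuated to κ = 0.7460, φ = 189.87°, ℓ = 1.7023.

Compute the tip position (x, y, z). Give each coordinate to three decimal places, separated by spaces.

-0.929 -0.162 1.280

θ = κ·ℓ = 0.7460 × 1.7023 = 1.26992 rad
ρ = (1 − cos θ)/κ = (1 − 0.29636)/0.7460 = 0.94322
z = sin θ / κ = 0.95508/0.7460 = 1.28026
x = ρ cos φ = 0.94322 × cos(189.87°) = -0.92926
y = ρ sin φ = 0.94322 × sin(189.87°) = -0.16168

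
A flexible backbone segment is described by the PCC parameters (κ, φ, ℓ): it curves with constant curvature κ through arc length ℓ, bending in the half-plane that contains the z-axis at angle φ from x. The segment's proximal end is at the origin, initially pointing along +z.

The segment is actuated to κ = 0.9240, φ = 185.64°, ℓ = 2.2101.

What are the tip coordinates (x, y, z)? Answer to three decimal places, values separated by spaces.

θ = κ·ℓ = 0.9240 × 2.2101 = 2.04213 rad
ρ = (1 − cos θ)/κ = (1 − -0.45408)/0.9240 = 1.57368
z = sin θ / κ = 0.89096/0.9240 = 0.96425
x = ρ cos φ = 1.57368 × cos(185.64°) = -1.56606
y = ρ sin φ = 1.57368 × sin(185.64°) = -0.15466

-1.566 -0.155 0.964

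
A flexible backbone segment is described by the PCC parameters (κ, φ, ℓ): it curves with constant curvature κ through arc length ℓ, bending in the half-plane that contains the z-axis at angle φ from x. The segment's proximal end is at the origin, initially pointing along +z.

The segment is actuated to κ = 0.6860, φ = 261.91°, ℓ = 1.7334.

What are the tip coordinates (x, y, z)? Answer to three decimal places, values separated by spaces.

-0.129 -0.906 1.353

θ = κ·ℓ = 0.6860 × 1.7334 = 1.18911 rad
ρ = (1 − cos θ)/κ = (1 − 0.37248)/0.6860 = 0.91475
z = sin θ / κ = 0.92804/0.6860 = 1.35283
x = ρ cos φ = 0.91475 × cos(261.91°) = -0.12873
y = ρ sin φ = 0.91475 × sin(261.91°) = -0.90564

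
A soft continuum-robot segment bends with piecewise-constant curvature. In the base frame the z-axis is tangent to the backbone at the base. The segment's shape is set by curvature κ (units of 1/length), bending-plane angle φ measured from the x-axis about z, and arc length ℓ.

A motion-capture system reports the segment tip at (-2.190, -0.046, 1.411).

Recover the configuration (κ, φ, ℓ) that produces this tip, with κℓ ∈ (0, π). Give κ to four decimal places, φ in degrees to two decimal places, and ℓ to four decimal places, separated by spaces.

ρ = √(x²+y²) = √(-2.190² + -0.046²) = 2.19048
φ = atan2(y, x) mod 360° = atan2(-0.046, -2.190) = 181.2033°
|p|² = ρ² + z² = 2.19048² + 1.411² = 6.78914
κ = 2ρ / |p|² = 2×2.19048 / 6.78914 = 0.64529
θ = 2·atan2(ρ, z) = 2·atan2(2.19048, 1.411) = 1.99709 rad
ℓ = θ/κ = 1.99709/0.64529 = 3.09487

0.6453 181.20 3.0949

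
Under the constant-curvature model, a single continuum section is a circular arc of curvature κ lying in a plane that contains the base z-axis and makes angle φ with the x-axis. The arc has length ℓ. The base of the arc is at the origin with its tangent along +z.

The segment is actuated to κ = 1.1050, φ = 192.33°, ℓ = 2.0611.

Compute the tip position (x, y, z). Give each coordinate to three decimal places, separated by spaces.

θ = κ·ℓ = 1.1050 × 2.0611 = 2.27752 rad
ρ = (1 − cos θ)/κ = (1 − -0.64934)/1.1050 = 1.49262
z = sin θ / κ = 0.76050/1.1050 = 0.68823
x = ρ cos φ = 1.49262 × cos(192.33°) = -1.45819
y = ρ sin φ = 1.49262 × sin(192.33°) = -0.31874

-1.458 -0.319 0.688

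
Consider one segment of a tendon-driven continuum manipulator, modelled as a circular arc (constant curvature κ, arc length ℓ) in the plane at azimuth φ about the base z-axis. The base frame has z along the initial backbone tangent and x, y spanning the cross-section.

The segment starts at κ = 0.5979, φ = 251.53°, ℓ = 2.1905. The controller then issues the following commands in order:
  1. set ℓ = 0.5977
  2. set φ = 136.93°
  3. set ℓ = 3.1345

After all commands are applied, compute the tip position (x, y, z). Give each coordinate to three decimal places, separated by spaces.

-1.587 1.483 1.596

initial: κ=0.5979, φ=251.53°, ℓ=2.1905
cmd 1: set ℓ=0.5977 → (κ,φ,ℓ)=(0.5979,251.53°,0.5977) → tip=(-0.0335,-0.1002,0.5851)
cmd 2: set φ=136.93° → (κ,φ,ℓ)=(0.5979,136.93°,0.5977) → tip=(-0.0772,0.0722,0.5851)
cmd 3: set ℓ=3.1345 → (κ,φ,ℓ)=(0.5979,136.93°,3.1345) → tip=(-1.5868,1.4833,1.5962)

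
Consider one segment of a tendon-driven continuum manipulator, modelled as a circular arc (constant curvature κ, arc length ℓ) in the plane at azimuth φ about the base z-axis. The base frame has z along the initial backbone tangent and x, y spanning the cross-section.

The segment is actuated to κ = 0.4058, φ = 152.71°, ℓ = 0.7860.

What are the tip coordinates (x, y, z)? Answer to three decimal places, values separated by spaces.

θ = κ·ℓ = 0.4058 × 0.7860 = 0.31896 rad
ρ = (1 − cos θ)/κ = (1 − 0.94956)/0.4058 = 0.12429
z = sin θ / κ = 0.31358/0.4058 = 0.77274
x = ρ cos φ = 0.12429 × cos(152.71°) = -0.11046
y = ρ sin φ = 0.12429 × sin(152.71°) = 0.05699

-0.110 0.057 0.773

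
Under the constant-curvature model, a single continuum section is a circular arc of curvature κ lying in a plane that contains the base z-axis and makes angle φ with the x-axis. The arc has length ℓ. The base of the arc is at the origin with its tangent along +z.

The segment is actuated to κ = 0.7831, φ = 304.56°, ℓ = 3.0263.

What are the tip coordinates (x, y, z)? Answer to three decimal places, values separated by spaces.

θ = κ·ℓ = 0.7831 × 3.0263 = 2.36990 rad
ρ = (1 − cos θ)/κ = (1 − -0.71673)/0.7831 = 2.19222
z = sin θ / κ = 0.69735/0.7831 = 0.89050
x = ρ cos φ = 2.19222 × cos(304.56°) = 1.24358
y = ρ sin φ = 2.19222 × sin(304.56°) = -1.80537

1.244 -1.805 0.891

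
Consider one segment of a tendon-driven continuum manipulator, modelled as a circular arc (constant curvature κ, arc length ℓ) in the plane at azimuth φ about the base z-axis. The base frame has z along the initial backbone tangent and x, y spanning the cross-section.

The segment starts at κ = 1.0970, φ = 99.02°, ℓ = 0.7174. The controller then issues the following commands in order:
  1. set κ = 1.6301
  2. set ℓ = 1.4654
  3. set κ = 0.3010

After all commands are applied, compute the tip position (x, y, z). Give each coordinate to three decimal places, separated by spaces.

initial: κ=1.0970, φ=99.02°, ℓ=0.7174
cmd 1: set κ=1.6301 → (κ,φ,ℓ)=(1.6301,99.02°,0.7174) → tip=(-0.0586,0.3692,0.5647)
cmd 2: set ℓ=1.4654 → (κ,φ,ℓ)=(1.6301,99.02°,1.4654) → tip=(-0.1664,1.0480,0.4194)
cmd 3: set κ=0.3010 → (κ,φ,ℓ)=(0.3010,99.02°,1.4654) → tip=(-0.0499,0.3140,1.4183)

-0.050 0.314 1.418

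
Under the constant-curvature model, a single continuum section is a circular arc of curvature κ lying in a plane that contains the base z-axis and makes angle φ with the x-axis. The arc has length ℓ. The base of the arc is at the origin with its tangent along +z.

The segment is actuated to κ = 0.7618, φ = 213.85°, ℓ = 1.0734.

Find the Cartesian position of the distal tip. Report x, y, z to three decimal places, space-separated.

θ = κ·ℓ = 0.7618 × 1.0734 = 0.81772 rad
ρ = (1 − cos θ)/κ = (1 − 0.68389)/0.7618 = 0.41495
z = sin θ / κ = 0.72959/0.7618 = 0.95771
x = ρ cos φ = 0.41495 × cos(213.85°) = -0.34462
y = ρ sin φ = 0.41495 × sin(213.85°) = -0.23114

-0.345 -0.231 0.958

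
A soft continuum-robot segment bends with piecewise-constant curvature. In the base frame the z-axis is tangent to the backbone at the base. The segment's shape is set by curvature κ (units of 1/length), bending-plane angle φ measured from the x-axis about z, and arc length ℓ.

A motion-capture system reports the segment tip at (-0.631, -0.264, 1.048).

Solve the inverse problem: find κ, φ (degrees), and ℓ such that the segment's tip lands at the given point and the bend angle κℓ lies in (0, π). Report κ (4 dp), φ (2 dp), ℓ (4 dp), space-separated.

ρ = √(x²+y²) = √(-0.631² + -0.264²) = 0.68400
φ = atan2(y, x) mod 360° = atan2(-0.264, -0.631) = 202.7036°
|p|² = ρ² + z² = 0.68400² + 1.048² = 1.56616
κ = 2ρ / |p|² = 2×0.68400 / 1.56616 = 0.87347
θ = 2·atan2(ρ, z) = 2·atan2(0.68400, 1.048) = 1.15650 rad
ℓ = θ/κ = 1.15650/0.87347 = 1.32403

0.8735 202.70 1.3240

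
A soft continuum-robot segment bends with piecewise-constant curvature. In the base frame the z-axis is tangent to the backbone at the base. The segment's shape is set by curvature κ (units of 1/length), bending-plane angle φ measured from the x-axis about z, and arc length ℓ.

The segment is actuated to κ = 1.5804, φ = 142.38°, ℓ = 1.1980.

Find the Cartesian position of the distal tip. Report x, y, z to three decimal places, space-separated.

θ = κ·ℓ = 1.5804 × 1.1980 = 1.89332 rad
ρ = (1 − cos θ)/κ = (1 − -0.31696)/1.5804 = 0.83331
z = sin θ / κ = 0.94844/1.5804 = 0.60013
x = ρ cos φ = 0.83331 × cos(142.38°) = -0.66004
y = ρ sin φ = 0.83331 × sin(142.38°) = 0.50867

-0.660 0.509 0.600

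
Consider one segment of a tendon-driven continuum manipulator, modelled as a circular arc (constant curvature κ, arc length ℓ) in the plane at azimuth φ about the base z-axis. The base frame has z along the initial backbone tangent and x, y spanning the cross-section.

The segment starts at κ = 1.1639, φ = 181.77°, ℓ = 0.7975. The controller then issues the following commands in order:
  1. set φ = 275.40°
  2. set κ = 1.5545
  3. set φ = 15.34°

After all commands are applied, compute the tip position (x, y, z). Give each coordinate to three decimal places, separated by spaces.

0.419 0.115 0.608

initial: κ=1.1639, φ=181.77°, ℓ=0.7975
cmd 1: set φ=275.40° → (κ,φ,ℓ)=(1.1639,275.40°,0.7975) → tip=(0.0324,-0.3428,0.6878)
cmd 2: set κ=1.5545 → (κ,φ,ℓ)=(1.5545,275.40°,0.7975) → tip=(0.0409,-0.4323,0.6084)
cmd 3: set φ=15.34° → (κ,φ,ℓ)=(1.5545,15.34°,0.7975) → tip=(0.4187,0.1149,0.6084)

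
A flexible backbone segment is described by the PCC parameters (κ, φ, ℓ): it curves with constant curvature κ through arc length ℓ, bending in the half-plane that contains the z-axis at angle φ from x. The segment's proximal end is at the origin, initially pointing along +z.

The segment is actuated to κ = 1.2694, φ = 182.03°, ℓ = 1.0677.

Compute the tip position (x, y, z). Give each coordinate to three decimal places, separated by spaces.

-0.619 -0.022 0.770

θ = κ·ℓ = 1.2694 × 1.0677 = 1.35534 rad
ρ = (1 − cos θ)/κ = (1 − 0.21379)/1.2694 = 0.61935
z = sin θ / κ = 0.97688/1.2694 = 0.76956
x = ρ cos φ = 0.61935 × cos(182.03°) = -0.61896
y = ρ sin φ = 0.61935 × sin(182.03°) = -0.02194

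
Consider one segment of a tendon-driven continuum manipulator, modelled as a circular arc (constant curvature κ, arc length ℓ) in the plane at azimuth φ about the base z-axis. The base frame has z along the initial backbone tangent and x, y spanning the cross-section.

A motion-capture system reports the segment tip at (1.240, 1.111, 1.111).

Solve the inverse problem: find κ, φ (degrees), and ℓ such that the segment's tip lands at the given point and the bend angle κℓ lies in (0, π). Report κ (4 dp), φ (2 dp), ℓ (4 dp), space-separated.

ρ = √(x²+y²) = √(1.240² + 1.111²) = 1.66491
φ = atan2(y, x) mod 360° = atan2(1.111, 1.240) = 41.8593°
|p|² = ρ² + z² = 1.66491² + 1.111² = 4.00624
κ = 2ρ / |p|² = 2×1.66491 / 4.00624 = 0.83116
θ = 2·atan2(ρ, z) = 2·atan2(1.66491, 1.111) = 1.96471 rad
ℓ = θ/κ = 1.96471/0.83116 = 2.36382

0.8312 41.86 2.3638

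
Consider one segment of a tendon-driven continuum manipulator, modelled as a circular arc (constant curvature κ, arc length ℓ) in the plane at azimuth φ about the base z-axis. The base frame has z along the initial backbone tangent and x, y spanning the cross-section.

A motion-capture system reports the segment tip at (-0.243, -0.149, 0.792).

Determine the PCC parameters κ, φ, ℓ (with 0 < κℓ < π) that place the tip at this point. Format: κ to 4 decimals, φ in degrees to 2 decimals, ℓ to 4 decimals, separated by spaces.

ρ = √(x²+y²) = √(-0.243² + -0.149²) = 0.28504
φ = atan2(y, x) mod 360° = atan2(-0.149, -0.243) = 211.5153°
|p|² = ρ² + z² = 0.28504² + 0.792² = 0.70851
κ = 2ρ / |p|² = 2×0.28504 / 0.70851 = 0.80462
θ = 2·atan2(ρ, z) = 2·atan2(0.28504, 0.792) = 0.69094 rad
ℓ = θ/κ = 0.69094/0.80462 = 0.85871

0.8046 211.52 0.8587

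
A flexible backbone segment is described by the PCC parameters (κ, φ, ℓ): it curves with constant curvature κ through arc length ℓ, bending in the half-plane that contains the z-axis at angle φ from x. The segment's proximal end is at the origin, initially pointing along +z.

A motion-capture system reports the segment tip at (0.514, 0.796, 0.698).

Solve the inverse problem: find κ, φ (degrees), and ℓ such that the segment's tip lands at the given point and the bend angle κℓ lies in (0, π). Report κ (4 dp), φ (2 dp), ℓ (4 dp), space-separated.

1.3683 57.15 1.3680

ρ = √(x²+y²) = √(0.514² + 0.796²) = 0.94753
φ = atan2(y, x) mod 360° = atan2(0.796, 0.514) = 57.1485°
|p|² = ρ² + z² = 0.94753² + 0.698² = 1.38502
κ = 2ρ / |p|² = 2×0.94753 / 1.38502 = 1.36826
θ = 2·atan2(ρ, z) = 2·atan2(0.94753, 0.698) = 1.87178 rad
ℓ = θ/κ = 1.87178/1.36826 = 1.36801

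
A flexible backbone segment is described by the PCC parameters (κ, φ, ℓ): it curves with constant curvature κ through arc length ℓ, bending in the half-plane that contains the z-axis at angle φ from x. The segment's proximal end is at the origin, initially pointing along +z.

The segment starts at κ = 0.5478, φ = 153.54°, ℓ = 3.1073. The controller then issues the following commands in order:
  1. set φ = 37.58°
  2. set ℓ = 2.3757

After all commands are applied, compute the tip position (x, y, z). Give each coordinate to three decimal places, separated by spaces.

1.062 0.817 1.760

initial: κ=0.5478, φ=153.54°, ℓ=3.1073
cmd 1: set φ=37.58° → (κ,φ,ℓ)=(0.5478,37.58°,3.1073) → tip=(1.6362,1.2592,1.8098)
cmd 2: set ℓ=2.3757 → (κ,φ,ℓ)=(0.5478,37.58°,2.3757) → tip=(1.0617,0.8170,1.7596)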